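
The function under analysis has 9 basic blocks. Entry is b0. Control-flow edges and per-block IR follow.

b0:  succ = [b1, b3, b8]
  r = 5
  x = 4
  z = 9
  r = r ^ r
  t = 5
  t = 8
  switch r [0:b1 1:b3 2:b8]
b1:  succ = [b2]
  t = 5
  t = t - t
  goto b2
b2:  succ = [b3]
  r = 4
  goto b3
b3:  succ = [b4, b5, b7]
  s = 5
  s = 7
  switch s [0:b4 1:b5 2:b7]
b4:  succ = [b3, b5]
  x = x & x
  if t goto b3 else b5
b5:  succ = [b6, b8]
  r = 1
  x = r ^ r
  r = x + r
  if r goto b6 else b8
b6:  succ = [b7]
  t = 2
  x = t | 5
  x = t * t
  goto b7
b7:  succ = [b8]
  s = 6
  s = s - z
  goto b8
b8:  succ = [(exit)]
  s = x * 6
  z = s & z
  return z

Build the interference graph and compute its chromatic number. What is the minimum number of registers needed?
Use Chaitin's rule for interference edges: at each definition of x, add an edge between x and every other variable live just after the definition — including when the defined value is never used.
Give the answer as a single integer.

Per-block:
  b0 def {r,t,x,z} use ∅
  b1 def {t} use ∅
  b2 def {r} use ∅
  b3 def {s} use ∅
  b4 def {x} use {t,x}
  b5 def {r,x} use ∅
  b6 def {t,x} use ∅
  b7 def {s} use {z}
  b8 def {s,z} use {x,z}

Liveness:
  live b0: ∅→{t,x,z}
  live b1: {x,z}→{t,x,z}
  live b2: {t,x,z}→{t,x,z}
  live b3: {t,x,z}→{t,x,z}
  live b4: {t,x,z}→{t,x,z}
  live b5: {z}→{x,z}
  live b6: {z}→{x,z}
  live b7: {x,z}→{x,z}
  live b8: {x,z}→∅

Conflict graph:
  r — {t,x,z}
  s — {t,x,z}
  t — {r,s,x,z}
  x — {r,s,t,z}
  z — {r,s,t,x}

Registers:
  {r,t,x,z} pairwise interfere (4-clique) ⇒ χ ≥ 4
  assign r→c3 s→c3 t→c0 x→c1 z→c2 — no edge inside a register ⇒ χ ≤ 4
  χ = 4

Answer: 4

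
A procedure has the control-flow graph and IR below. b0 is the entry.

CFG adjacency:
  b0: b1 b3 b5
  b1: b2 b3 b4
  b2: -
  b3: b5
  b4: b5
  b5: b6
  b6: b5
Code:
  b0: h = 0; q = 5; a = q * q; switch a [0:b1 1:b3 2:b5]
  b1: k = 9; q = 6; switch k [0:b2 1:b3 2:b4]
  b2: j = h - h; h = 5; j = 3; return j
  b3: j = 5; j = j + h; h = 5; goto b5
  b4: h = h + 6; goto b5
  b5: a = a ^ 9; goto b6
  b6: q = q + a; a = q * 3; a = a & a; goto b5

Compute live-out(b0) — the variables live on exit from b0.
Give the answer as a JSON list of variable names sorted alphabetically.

Per-block:
  b0: def={a,h,q} ue=∅
  b1: def={k,q} ue=∅
  b2: def={h,j} ue={h}
  b3: def={h,j} ue={h}
  b4: def={h} ue={h}
  b5: def={a} ue={a}
  b6: def={a,q} ue={a,q}

Backward fixpoint:
  b0 li=∅ lo={a,h,q}
  b1 li={a,h} lo={a,h,q}
  b2 li={h} lo=∅
  b3 li={a,h,q} lo={a,q}
  b4 li={a,h,q} lo={a,q}
  b5 li={a,q} lo={a,q}
  b6 li={a,q} lo={a,q}

live-out(b0) = ["a", "h", "q"]

Answer: ["a", "h", "q"]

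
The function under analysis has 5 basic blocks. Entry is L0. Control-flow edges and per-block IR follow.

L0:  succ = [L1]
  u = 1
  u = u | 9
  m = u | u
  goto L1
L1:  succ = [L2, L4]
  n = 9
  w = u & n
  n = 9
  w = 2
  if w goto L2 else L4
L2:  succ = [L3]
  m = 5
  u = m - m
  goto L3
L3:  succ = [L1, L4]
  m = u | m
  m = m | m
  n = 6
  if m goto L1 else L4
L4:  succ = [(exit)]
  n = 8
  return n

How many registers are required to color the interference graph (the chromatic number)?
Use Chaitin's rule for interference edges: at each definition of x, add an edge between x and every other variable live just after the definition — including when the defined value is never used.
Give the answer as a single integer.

Block summaries:
  L0: {m,u} / ∅
  L1: {n,w} / {u}
  L2: {m,u} / ∅
  L3: {m,n} / {m,u}
  L4: {n} / ∅

Backward fixpoint:
  L0: in=∅ out={u}
  L1: in={u} out=∅
  L2: in=∅ out={m,u}
  L3: in={m,u} out={u}
  L4: in=∅ out=∅

Conflict graph:
  m: {n,u}
  n: {m,u}
  u: {m,n}
  w: ∅

Chromatic number:
  clique {m,n,u} ⇒ need ≥ 3
  assign m→r0 n→r1 u→r2 w→r0 — no edge inside a register ⇒ χ ≤ 3
  χ = 3

Answer: 3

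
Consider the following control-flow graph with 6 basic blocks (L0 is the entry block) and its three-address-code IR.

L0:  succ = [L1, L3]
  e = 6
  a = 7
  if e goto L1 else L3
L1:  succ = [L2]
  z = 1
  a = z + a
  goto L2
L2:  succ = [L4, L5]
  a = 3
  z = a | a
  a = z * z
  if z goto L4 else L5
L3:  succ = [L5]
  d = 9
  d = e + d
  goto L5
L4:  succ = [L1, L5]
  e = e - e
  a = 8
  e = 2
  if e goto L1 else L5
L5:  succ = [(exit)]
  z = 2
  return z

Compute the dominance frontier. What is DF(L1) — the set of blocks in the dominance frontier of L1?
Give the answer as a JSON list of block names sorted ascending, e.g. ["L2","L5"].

idom tree: L1←L0 L2←L1 L3←L0 L4←L2 L5←L0
Dom∩ at merges:
  L1: preds {L0,L4}: {L0} ∩ {L0,L1,L2,L4} = {L0}; idom=L0
  L5: preds {L2,L3,L4}: {L0,L1,L2} ∩ {L0,L3} ∩ {L0,L1,L2,L4} = {L0}; idom=L0

DF derivation:
  join L1 pred L0: · stop@L0
  join L1 pred L4: L4→L2→L1 stop@L0
  join L5 pred L2: L2→L1 stop@L0
  join L5 pred L3: L3 stop@L0
  join L5 pred L4: L4→L2→L1 stop@L0
  DF(L0)=∅
  DF(L1)={L1,L5}
  DF(L2)={L1,L5}
  DF(L3)={L5}
  DF(L4)={L1,L5}
  DF(L5)=∅

DF(L1) = ["L1", "L5"]

Answer: ["L1", "L5"]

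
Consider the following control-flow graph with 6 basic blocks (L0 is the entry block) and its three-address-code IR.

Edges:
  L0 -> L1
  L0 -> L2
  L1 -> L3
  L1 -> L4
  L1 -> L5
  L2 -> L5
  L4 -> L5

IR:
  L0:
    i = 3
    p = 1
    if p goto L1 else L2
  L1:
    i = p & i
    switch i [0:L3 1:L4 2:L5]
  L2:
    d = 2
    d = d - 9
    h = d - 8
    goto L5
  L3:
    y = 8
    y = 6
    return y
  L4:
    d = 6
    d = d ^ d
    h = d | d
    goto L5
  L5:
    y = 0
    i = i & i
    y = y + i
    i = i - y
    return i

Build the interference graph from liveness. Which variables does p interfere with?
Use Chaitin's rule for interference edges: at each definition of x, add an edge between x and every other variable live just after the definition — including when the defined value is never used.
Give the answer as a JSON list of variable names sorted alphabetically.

Block summaries:
  L0: def={i,p} ue=∅
  L1: def={i} ue={i,p}
  L2: def={d,h} ue=∅
  L3: def={y} ue=∅
  L4: def={d,h} ue=∅
  L5: def={i,y} ue={i}

Liveness:
  L0 li=∅ lo={i,p}
  L1 li={i,p} lo={i}
  L2 li={i} lo={i}
  L3 li=∅ lo=∅
  L4 li={i} lo={i}
  L5 li={i} lo=∅

Interfere edges:
  d: {i}
  h: {i}
  i: {d,h,p,y}
  p: {i}
  y: {i}

N(p) = ["i"]

Answer: ["i"]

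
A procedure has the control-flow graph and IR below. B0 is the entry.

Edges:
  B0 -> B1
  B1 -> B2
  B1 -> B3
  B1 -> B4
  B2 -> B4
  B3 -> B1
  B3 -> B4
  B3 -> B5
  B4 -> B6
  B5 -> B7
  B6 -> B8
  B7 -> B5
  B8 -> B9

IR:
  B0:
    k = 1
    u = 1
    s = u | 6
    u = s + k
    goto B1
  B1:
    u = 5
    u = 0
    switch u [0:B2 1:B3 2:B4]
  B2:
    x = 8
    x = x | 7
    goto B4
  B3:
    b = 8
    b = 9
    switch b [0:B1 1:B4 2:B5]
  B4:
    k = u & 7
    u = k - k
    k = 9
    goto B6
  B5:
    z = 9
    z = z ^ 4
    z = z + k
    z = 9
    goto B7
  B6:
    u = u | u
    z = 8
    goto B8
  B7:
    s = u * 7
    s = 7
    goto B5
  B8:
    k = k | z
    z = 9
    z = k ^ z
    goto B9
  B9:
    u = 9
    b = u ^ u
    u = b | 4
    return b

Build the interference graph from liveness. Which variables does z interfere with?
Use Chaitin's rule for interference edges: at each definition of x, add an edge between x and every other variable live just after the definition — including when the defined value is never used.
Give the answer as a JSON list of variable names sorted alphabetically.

Per-block:
  B0 def {k,s,u} use ∅
  B1 def {u} use ∅
  B2 def {x} use ∅
  B3 def {b} use ∅
  B4 def {k,u} use {u}
  B5 def {z} use {k}
  B6 def {u,z} use {u}
  B7 def {s} use {u}
  B8 def {k,z} use {k,z}
  B9 def {b,u} use ∅

Liveness:
  B0: in=∅ out={k}
  B1: in={k} out={k,u}
  B2: in={u} out={u}
  B3: in={k,u} out={k,u}
  B4: in={u} out={k,u}
  B5: in={k,u} out={k,u}
  B6: in={k,u} out={k,z}
  B7: in={k,u} out={k,u}
  B8: in={k,z} out=∅
  B9: in=∅ out=∅

Conflict graph:
  b↔{k,u}
  k↔{b,s,u,z}
  s↔{k,u}
  u↔{b,k,s,x,z}
  x↔{u}
  z↔{k,u}

N(z) = ["k", "u"]

Answer: ["k", "u"]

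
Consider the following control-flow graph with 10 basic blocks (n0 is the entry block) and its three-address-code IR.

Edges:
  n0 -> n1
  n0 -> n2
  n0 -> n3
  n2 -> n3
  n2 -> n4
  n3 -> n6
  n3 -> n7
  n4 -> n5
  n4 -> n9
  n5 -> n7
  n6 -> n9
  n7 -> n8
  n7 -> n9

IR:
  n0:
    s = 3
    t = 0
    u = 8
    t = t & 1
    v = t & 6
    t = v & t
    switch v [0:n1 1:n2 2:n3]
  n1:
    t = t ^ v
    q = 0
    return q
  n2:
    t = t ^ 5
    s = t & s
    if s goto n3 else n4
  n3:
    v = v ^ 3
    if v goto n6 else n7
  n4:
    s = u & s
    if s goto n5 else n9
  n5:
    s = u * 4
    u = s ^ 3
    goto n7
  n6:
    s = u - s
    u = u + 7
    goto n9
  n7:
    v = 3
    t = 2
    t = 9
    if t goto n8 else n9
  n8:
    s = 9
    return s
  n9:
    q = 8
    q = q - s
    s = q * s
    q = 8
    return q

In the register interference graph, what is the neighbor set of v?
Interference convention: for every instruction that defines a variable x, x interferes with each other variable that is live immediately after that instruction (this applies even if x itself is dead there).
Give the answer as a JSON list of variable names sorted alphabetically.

Block summaries:
  n0: {s,t,u,v} / ∅
  n1: {q,t} / {t,v}
  n2: {s,t} / {s,t}
  n3: {v} / {v}
  n4: {s} / {s,u}
  n5: {s,u} / {u}
  n6: {s,u} / {s,u}
  n7: {t,v} / ∅
  n8: {s} / ∅
  n9: {q,s} / {s}

Liveness:
  n0: in=∅ out={s,t,u,v}
  n1: in={t,v} out=∅
  n2: in={s,t,u,v} out={s,u,v}
  n3: in={s,u,v} out={s,u}
  n4: in={s,u} out={s,u}
  n5: in={u} out={s}
  n6: in={s,u} out={s}
  n7: in={s} out={s}
  n8: in=∅ out=∅
  n9: in={s} out=∅

Conflict graph:
  q — {s}
  s — {q,t,u,v}
  t — {s,u,v}
  u — {s,t,v}
  v — {s,t,u}

N(v) = ["s", "t", "u"]

Answer: ["s", "t", "u"]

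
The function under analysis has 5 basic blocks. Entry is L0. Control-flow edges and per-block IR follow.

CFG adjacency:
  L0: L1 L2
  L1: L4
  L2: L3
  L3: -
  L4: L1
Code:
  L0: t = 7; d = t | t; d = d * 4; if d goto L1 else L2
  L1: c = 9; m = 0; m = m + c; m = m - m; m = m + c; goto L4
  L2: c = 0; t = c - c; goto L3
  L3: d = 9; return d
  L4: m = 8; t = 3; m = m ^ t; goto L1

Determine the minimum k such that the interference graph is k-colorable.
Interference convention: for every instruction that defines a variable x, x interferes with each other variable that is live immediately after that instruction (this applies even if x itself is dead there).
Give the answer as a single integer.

Block summaries:
  L0: {d,t} / ∅
  L1: {c,m} / ∅
  L2: {c,t} / ∅
  L3: {d} / ∅
  L4: {m,t} / ∅

Liveness:
  L0: in=∅ out=∅
  L1: in=∅ out=∅
  L2: in=∅ out=∅
  L3: in=∅ out=∅
  L4: in=∅ out=∅

Interference:
  c↔{m}
  d↔∅
  m↔{c,t}
  t↔{m}

Registers:
  {c,m} pairwise interfere (2-clique) ⇒ χ ≥ 2
  assign c→R1 d→R0 m→R0 t→R1 — no edge inside a register ⇒ χ ≤ 2
  χ = 2

Answer: 2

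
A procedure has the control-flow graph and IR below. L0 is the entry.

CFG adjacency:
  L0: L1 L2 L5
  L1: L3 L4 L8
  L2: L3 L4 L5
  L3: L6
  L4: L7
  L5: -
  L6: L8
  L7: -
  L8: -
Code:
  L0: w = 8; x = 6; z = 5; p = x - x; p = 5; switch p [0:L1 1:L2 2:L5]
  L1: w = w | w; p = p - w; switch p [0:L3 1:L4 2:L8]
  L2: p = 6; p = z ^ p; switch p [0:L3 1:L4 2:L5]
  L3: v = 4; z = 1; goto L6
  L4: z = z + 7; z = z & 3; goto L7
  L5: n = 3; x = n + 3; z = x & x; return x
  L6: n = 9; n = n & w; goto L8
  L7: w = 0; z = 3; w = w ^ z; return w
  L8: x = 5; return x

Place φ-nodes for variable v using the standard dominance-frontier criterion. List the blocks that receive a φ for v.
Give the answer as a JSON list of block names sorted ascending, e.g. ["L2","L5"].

idom tree: L1←L0 L2←L0 L3←L0 L4←L0 L5←L0 L6←L3 L7←L4 L8←L0
Join-block Dom:
  L3: preds {L1,L2}: {L0,L1} ∩ {L0,L2} = {L0}; idom=L0
  L4: preds {L1,L2}: {L0,L1} ∩ {L0,L2} = {L0}; idom=L0
  L5: preds {L0,L2}: {L0} ∩ {L0,L2} = {L0}; idom=L0
  L8: preds {L1,L6}: {L0,L1} ∩ {L0,L3,L6} = {L0}; idom=L0

DF walk-up:
  L3←L1: walk L1 to L0
  L3←L2: walk L2 to L0
  L4←L1: walk L1 to L0
  L4←L2: walk L2 to L0
  L5←L0: walk · to L0
  L5←L2: walk L2 to L0
  L8←L1: walk L1 to L0
  L8←L6: walk L6→L3 to L0
  L0: DF=∅
  L1: DF={L3,L4,L8}
  L2: DF={L3,L4,L5}
  L3: DF={L8}
  L4: DF=∅
  L5: DF=∅
  L6: DF={L8}
  L7: DF=∅
  L8: DF=∅

φ for v: defs {L3}
  DF⁺ = {L8}

Answer: ["L8"]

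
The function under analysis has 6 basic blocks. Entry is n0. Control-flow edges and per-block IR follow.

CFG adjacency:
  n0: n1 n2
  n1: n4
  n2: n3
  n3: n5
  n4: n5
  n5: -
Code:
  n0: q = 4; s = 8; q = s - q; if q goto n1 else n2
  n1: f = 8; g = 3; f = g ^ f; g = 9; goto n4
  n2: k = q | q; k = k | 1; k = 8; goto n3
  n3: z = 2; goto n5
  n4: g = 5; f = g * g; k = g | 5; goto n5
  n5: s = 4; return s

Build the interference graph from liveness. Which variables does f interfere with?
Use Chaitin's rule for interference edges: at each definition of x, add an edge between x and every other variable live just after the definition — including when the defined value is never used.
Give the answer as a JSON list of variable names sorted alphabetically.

Block summaries:
  n0: {q,s} / ∅
  n1: {f,g} / ∅
  n2: {k} / {q}
  n3: {z} / ∅
  n4: {f,g,k} / ∅
  n5: {s} / ∅

Liveness:
  live n0: ∅→{q}
  live n1: ∅→∅
  live n2: {q}→∅
  live n3: ∅→∅
  live n4: ∅→∅
  live n5: ∅→∅

Interference:
  f↔{g}
  g↔{f}
  k↔∅
  q↔{s}
  s↔{q}
  z↔∅

N(f) = ["g"]

Answer: ["g"]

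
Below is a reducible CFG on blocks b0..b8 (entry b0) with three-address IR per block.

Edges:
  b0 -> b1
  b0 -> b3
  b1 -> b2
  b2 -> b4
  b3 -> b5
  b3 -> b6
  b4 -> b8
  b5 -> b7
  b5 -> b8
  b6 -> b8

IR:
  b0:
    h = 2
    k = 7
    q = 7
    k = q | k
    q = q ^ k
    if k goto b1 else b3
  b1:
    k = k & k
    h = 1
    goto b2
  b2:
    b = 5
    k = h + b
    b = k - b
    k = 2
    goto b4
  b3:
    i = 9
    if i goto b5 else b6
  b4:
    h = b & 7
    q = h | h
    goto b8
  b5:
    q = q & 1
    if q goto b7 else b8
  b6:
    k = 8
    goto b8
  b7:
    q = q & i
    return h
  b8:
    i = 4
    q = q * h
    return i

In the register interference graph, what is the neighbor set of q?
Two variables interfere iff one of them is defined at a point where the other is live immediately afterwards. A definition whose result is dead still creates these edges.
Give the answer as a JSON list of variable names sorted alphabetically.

def/use:
  b0: {h,k,q} / ∅
  b1: {h,k} / {k}
  b2: {b,k} / {h}
  b3: {i} / ∅
  b4: {h,q} / {b}
  b5: {q} / {q}
  b6: {k} / ∅
  b7: {q} / {h,i,q}
  b8: {i,q} / {h,q}

Live sets:
  b0: in=∅ out={h,k,q}
  b1: in={k} out={h}
  b2: in={h} out={b}
  b3: in={h,q} out={h,i,q}
  b4: in={b} out={h,q}
  b5: in={h,i,q} out={h,i,q}
  b6: in={h,q} out={h,q}
  b7: in={h,i,q} out=∅
  b8: in={h,q} out=∅

Interference:
  b↔{h,k}
  h↔{b,i,k,q}
  i↔{h,q}
  k↔{b,h,q}
  q↔{h,i,k}

N(q) = ["h", "i", "k"]

Answer: ["h", "i", "k"]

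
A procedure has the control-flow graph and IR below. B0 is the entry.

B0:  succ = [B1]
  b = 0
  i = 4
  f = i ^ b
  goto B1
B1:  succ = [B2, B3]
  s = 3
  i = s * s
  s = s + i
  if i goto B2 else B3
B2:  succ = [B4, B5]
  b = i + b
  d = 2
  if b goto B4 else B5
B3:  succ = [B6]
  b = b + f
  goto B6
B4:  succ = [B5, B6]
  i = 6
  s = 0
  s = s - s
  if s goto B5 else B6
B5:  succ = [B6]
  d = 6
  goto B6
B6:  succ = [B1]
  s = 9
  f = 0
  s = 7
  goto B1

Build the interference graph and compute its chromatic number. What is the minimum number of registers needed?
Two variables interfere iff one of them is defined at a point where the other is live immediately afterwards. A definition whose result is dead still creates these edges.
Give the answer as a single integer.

Answer: 4

Working:
def/use:
  B0: def={b,f,i} ue=∅
  B1: def={i,s} ue=∅
  B2: def={b,d} ue={b,i}
  B3: def={b} ue={b,f}
  B4: def={i,s} ue=∅
  B5: def={d} ue=∅
  B6: def={f,s} ue=∅

Live sets:
  live B0: ∅→{b,f}
  live B1: {b,f}→{b,f,i}
  live B2: {b,i}→{b}
  live B3: {b,f}→{b}
  live B4: {b}→{b}
  live B5: {b}→{b}
  live B6: {b}→{b,f}

Interfere edges:
  b — {d,f,i,s}
  d — {b}
  f — {b,i,s}
  i — {b,f,s}
  s — {b,f,i}

Chromatic number:
  clique {b,f,i,s} ⇒ need ≥ 4
  4-colouring: R0={b}  R1={d,f}  R2={i}  R3={s}
  χ = 4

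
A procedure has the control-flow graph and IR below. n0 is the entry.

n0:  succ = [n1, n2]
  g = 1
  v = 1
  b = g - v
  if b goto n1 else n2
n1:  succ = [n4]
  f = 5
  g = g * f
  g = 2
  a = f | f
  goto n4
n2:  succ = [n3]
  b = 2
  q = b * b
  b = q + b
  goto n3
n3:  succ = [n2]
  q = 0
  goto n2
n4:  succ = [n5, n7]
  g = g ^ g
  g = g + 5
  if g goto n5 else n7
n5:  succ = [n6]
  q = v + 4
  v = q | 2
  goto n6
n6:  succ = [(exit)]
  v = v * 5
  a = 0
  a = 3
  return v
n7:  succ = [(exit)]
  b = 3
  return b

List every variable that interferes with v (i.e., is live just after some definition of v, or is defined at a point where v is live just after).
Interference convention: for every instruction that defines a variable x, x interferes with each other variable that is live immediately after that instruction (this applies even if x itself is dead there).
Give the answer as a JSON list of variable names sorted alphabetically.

Block summaries:
  n0: {b,g,v} / ∅
  n1: {a,f,g} / {g}
  n2: {b,q} / ∅
  n3: {q} / ∅
  n4: {g} / {g}
  n5: {q,v} / {v}
  n6: {a,v} / {v}
  n7: {b} / ∅

Liveness:
  live n0: ∅→{g,v}
  live n1: {g,v}→{g,v}
  live n2: ∅→∅
  live n3: ∅→∅
  live n4: {g,v}→{v}
  live n5: {v}→{v}
  live n6: {v}→∅
  live n7: ∅→∅

Interference:
  a↔{g,v}
  b↔{g,q,v}
  f↔{g,v}
  g↔{a,b,f,v}
  q↔{b}
  v↔{a,b,f,g}

N(v) = ["a", "b", "f", "g"]

Answer: ["a", "b", "f", "g"]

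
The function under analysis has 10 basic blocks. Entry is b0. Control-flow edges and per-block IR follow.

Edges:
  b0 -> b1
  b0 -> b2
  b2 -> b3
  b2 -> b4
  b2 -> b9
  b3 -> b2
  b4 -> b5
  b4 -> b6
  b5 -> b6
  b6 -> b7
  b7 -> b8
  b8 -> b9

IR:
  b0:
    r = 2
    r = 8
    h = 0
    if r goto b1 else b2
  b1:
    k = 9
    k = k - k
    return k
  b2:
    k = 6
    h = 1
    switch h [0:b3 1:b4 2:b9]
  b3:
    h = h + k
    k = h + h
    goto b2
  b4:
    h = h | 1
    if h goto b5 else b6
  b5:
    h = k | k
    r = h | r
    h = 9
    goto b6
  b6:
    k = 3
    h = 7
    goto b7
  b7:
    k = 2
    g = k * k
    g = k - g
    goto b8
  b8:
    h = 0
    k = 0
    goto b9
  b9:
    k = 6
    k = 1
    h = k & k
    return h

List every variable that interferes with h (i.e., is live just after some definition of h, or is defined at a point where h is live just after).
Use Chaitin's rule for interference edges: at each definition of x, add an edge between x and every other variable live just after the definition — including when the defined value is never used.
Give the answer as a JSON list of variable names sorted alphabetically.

Per-block:
  b0: {h,r} / ∅
  b1: {k} / ∅
  b2: {h,k} / ∅
  b3: {h,k} / {h,k}
  b4: {h} / {h}
  b5: {h,r} / {k,r}
  b6: {h,k} / ∅
  b7: {g,k} / ∅
  b8: {h,k} / ∅
  b9: {h,k} / ∅

Live sets:
  live b0: ∅→{r}
  live b1: ∅→∅
  live b2: {r}→{h,k,r}
  live b3: {h,k,r}→{r}
  live b4: {h,k,r}→{k,r}
  live b5: {k,r}→∅
  live b6: ∅→∅
  live b7: ∅→∅
  live b8: ∅→∅
  live b9: ∅→∅

Interference:
  g — {k}
  h — {k,r}
  k — {g,h,r}
  r — {h,k}

N(h) = ["k", "r"]

Answer: ["k", "r"]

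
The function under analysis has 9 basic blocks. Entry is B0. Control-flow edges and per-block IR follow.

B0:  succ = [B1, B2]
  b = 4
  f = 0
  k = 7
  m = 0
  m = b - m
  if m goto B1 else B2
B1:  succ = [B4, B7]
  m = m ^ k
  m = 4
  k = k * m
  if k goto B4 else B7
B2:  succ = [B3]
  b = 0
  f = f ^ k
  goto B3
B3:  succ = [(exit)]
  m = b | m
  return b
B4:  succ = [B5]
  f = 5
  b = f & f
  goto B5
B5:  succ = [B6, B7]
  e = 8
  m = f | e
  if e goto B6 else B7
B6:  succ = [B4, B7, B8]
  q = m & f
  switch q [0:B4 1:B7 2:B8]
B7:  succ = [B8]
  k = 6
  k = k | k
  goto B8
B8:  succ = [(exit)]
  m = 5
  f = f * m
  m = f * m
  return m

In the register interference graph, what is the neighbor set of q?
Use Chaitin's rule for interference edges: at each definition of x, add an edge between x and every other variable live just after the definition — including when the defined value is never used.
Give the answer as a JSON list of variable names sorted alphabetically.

Answer: ["f"]

Derivation:
Per-block:
  B0: {b,f,k,m} / ∅
  B1: {k,m} / {k,m}
  B2: {b,f} / {f,k}
  B3: {m} / {b,m}
  B4: {b,f} / ∅
  B5: {e,m} / {f}
  B6: {q} / {f,m}
  B7: {k} / ∅
  B8: {f,m} / {f}

Liveness:
  live B0: ∅→{f,k,m}
  live B1: {f,k,m}→{f}
  live B2: {f,k,m}→{b,m}
  live B3: {b,m}→∅
  live B4: ∅→{f}
  live B5: {f}→{f,m}
  live B6: {f,m}→{f}
  live B7: {f}→{f}
  live B8: {f}→∅

Interfere edges:
  b: {f,k,m}
  e: {f,m}
  f: {b,e,k,m,q}
  k: {b,f,m}
  m: {b,e,f,k}
  q: {f}

N(q) = ["f"]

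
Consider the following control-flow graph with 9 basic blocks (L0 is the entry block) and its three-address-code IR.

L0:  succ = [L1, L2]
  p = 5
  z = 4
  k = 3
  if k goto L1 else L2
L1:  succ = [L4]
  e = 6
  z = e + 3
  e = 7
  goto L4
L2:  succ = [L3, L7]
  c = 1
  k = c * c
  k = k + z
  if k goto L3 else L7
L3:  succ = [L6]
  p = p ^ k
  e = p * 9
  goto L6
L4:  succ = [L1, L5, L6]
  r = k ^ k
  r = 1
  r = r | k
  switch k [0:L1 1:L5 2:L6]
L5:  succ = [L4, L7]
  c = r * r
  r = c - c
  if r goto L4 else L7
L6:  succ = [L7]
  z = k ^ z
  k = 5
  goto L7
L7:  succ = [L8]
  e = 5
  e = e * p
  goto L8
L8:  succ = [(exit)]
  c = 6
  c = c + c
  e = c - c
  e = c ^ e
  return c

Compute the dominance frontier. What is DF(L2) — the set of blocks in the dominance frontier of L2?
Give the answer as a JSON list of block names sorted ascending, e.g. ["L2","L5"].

idom tree: L1←L0 L2←L0 L3←L2 L4←L1 L5←L4 L6←L0 L7←L0 L8←L7
Join-block Dom:
  L1: preds {L0,L4}: {L0} ∩ {L0,L1,L4} = {L0}; idom=L0
  L4: preds {L1,L5}: {L0,L1} ∩ {L0,L1,L4,L5} = {L0,L1}; idom=L1
  L6: preds {L3,L4}: {L0,L2,L3} ∩ {L0,L1,L4} = {L0}; idom=L0
  L7: preds {L2,L5,L6}: {L0,L2} ∩ {L0,L1,L4,L5} ∩ {L0,L6} = {L0}; idom=L0

Frontier:
  L1←L0: walk · to L0
  L1←L4: walk L4→L1 to L0
  L4←L1: walk · to L1
  L4←L5: walk L5→L4 to L1
  L6←L3: walk L3→L2 to L0
  L6←L4: walk L4→L1 to L0
  L7←L2: walk L2 to L0
  L7←L5: walk L5→L4→L1 to L0
  L7←L6: walk L6 to L0
  DF(L0)=∅
  DF(L1)={L1,L6,L7}
  DF(L2)={L6,L7}
  DF(L3)={L6}
  DF(L4)={L1,L4,L6,L7}
  DF(L5)={L4,L7}
  DF(L6)={L7}
  DF(L7)=∅
  DF(L8)=∅

DF(L2) = ["L6", "L7"]

Answer: ["L6", "L7"]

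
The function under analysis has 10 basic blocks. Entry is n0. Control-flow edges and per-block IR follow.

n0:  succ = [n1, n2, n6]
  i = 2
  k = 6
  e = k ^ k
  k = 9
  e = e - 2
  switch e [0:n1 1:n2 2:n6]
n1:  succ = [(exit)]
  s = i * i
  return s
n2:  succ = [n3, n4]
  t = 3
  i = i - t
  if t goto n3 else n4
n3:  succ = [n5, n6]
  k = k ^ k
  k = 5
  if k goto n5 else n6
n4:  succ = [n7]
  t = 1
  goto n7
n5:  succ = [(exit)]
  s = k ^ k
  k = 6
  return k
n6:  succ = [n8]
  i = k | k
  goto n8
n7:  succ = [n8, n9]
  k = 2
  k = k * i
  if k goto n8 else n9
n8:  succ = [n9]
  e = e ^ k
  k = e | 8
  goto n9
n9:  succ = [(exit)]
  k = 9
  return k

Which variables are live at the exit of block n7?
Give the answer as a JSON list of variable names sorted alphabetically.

Answer: ["e", "k"]

Working:
def/use:
  n0: def={e,i,k} ue=∅
  n1: def={s} ue={i}
  n2: def={i,t} ue={i}
  n3: def={k} ue={k}
  n4: def={t} ue=∅
  n5: def={k,s} ue={k}
  n6: def={i} ue={k}
  n7: def={k} ue={i}
  n8: def={e,k} ue={e,k}
  n9: def={k} ue=∅

Liveness:
  live n0: ∅→{e,i,k}
  live n1: {i}→∅
  live n2: {e,i,k}→{e,i,k}
  live n3: {e,k}→{e,k}
  live n4: {e,i}→{e,i}
  live n5: {k}→∅
  live n6: {e,k}→{e,k}
  live n7: {e,i}→{e,k}
  live n8: {e,k}→∅
  live n9: ∅→∅

live-out(n7) = ["e", "k"]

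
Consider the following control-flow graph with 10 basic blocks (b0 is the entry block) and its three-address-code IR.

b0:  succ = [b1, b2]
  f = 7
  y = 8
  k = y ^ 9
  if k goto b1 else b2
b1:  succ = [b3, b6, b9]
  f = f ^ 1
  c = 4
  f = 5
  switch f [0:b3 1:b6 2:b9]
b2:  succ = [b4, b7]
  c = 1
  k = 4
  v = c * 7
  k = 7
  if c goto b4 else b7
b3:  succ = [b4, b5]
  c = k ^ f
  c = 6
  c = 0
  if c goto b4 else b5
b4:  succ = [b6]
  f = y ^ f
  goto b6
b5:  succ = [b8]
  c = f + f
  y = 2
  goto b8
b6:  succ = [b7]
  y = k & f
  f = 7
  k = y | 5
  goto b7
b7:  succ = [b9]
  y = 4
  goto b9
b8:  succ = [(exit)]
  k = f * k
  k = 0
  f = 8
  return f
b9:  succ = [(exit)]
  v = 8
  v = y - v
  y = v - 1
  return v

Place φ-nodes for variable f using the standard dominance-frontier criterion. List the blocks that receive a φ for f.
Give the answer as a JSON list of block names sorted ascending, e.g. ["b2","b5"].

idom tree: b1←b0 b2←b0 b3←b1 b4←b0 b5←b3 b6←b0 b7←b0 b8←b5 b9←b0
Dom at joins:
  b4: preds {b2,b3}: {b0,b2} ∩ {b0,b1,b3} = {b0}; idom=b0
  b6: preds {b1,b4}: {b0,b1} ∩ {b0,b4} = {b0}; idom=b0
  b7: preds {b2,b6}: {b0,b2} ∩ {b0,b6} = {b0}; idom=b0
  b9: preds {b1,b7}: {b0,b1} ∩ {b0,b7} = {b0}; idom=b0

Frontier:
  b4←b2: walk b2 to b0
  b4←b3: walk b3→b1 to b0
  b6←b1: walk b1 to b0
  b6←b4: walk b4 to b0
  b7←b2: walk b2 to b0
  b7←b6: walk b6 to b0
  b9←b1: walk b1 to b0
  b9←b7: walk b7 to b0
  b0: DF=∅
  b1: DF={b4,b6,b9}
  b2: DF={b4,b7}
  b3: DF={b4}
  b4: DF={b6}
  b5: DF=∅
  b6: DF={b7}
  b7: DF={b9}
  b8: DF=∅
  b9: DF=∅

φ for f: defs {b0,b1,b4,b6,b8}
  DF⁺ = {b4,b6,b7,b9}

Answer: ["b4", "b6", "b7", "b9"]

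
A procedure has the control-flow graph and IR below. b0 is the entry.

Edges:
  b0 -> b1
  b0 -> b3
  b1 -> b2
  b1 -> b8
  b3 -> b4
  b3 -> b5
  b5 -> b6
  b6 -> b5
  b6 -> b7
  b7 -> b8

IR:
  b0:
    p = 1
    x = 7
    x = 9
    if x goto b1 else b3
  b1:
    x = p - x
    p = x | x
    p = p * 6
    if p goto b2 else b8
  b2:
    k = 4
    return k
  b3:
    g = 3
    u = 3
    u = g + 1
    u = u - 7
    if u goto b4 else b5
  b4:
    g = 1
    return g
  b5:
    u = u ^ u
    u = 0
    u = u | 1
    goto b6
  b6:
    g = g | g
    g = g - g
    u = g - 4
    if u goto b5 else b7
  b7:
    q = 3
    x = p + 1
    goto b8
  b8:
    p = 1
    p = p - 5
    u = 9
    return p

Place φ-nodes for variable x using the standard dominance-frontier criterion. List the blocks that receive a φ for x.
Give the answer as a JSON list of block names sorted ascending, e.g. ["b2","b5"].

Answer: ["b8"]

Derivation:
idom tree: b1←b0 b2←b1 b3←b0 b4←b3 b5←b3 b6←b5 b7←b6 b8←b0
Dom∩ at merges:
  b5: preds {b3,b6}: {b0,b3} ∩ {b0,b3,b5,b6} = {b0,b3}; idom=b3
  b8: preds {b1,b7}: {b0,b1} ∩ {b0,b3,b5,b6,b7} = {b0}; idom=b0

DF derivation:
  join b5 pred b3: · stop@b3
  join b5 pred b6: b6→b5 stop@b3
  join b8 pred b1: b1 stop@b0
  join b8 pred b7: b7→b6→b5→b3 stop@b0
  DF(b0)=∅
  DF(b1)={b8}
  DF(b2)=∅
  DF(b3)={b8}
  DF(b4)=∅
  DF(b5)={b5,b8}
  DF(b6)={b5,b8}
  DF(b7)={b8}
  DF(b8)=∅

φ for x: defs {b0,b1,b7}
  DF⁺ = {b8}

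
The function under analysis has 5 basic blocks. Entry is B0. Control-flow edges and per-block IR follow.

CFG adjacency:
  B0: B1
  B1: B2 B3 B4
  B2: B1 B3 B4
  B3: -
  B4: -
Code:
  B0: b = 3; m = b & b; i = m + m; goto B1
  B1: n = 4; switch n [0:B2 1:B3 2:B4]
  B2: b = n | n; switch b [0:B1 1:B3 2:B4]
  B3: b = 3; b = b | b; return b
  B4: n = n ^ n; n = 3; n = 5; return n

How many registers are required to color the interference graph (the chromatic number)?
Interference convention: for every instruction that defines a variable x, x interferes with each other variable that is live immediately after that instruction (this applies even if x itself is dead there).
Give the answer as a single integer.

Block summaries:
  B0 def {b,i,m} use ∅
  B1 def {n} use ∅
  B2 def {b} use {n}
  B3 def {b} use ∅
  B4 def {n} use {n}

Liveness:
  live B0: ∅→∅
  live B1: ∅→{n}
  live B2: {n}→{n}
  live B3: ∅→∅
  live B4: {n}→∅

Conflict graph:
  b — {n}
  i — ∅
  m — ∅
  n — {b}

Registers:
  {b,n} pairwise interfere (2-clique) ⇒ χ ≥ 2
  assign b→c0 i→c0 m→c0 n→c1 — no edge inside a register ⇒ χ ≤ 2
  χ = 2

Answer: 2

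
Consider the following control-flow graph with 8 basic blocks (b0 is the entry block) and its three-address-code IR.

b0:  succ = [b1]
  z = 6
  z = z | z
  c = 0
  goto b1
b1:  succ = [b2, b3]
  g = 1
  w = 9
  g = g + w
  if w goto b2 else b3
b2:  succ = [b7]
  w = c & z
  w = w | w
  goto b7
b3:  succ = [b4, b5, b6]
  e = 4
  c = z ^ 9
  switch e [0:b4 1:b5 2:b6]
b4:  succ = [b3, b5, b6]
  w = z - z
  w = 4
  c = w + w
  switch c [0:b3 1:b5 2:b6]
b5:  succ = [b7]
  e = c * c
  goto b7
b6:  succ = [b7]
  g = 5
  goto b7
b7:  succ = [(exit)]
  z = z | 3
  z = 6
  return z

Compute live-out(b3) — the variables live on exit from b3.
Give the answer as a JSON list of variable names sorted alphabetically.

Answer: ["c", "z"]

Analysis:
Block summaries:
  b0: def={c,z} ue=∅
  b1: def={g,w} ue=∅
  b2: def={w} ue={c,z}
  b3: def={c,e} ue={z}
  b4: def={c,w} ue={z}
  b5: def={e} ue={c}
  b6: def={g} ue=∅
  b7: def={z} ue={z}

Backward fixpoint:
  b0 li=∅ lo={c,z}
  b1 li={c,z} lo={c,z}
  b2 li={c,z} lo={z}
  b3 li={z} lo={c,z}
  b4 li={z} lo={c,z}
  b5 li={c,z} lo={z}
  b6 li={z} lo={z}
  b7 li={z} lo=∅

live-out(b3) = ["c", "z"]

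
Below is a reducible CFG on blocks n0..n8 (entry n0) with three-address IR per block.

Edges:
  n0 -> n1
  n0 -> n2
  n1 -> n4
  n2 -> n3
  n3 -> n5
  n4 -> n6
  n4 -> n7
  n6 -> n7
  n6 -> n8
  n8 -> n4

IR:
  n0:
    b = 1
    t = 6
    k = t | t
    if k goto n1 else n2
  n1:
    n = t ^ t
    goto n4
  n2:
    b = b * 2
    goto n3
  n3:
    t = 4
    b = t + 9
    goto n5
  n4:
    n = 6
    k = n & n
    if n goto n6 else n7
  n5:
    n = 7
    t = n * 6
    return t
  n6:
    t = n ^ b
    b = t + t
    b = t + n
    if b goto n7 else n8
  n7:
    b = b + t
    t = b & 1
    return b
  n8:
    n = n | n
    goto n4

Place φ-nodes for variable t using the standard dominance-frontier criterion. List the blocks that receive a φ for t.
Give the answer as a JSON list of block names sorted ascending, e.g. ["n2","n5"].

idom tree: n1←n0 n2←n0 n3←n2 n4←n1 n5←n3 n6←n4 n7←n4 n8←n6
Dom∩ at merges:
  n4: preds {n1,n8}: {n0,n1} ∩ {n0,n1,n4,n6,n8} = {n0,n1}; idom=n1
  n7: preds {n4,n6}: {n0,n1,n4} ∩ {n0,n1,n4,n6} = {n0,n1,n4}; idom=n4

DF walk-up:
  n4←n1: walk · to n1
  n4←n8: walk n8→n6→n4 to n1
  n7←n4: walk · to n4
  n7←n6: walk n6 to n4
  DF(n0)=∅
  DF(n1)=∅
  DF(n2)=∅
  DF(n3)=∅
  DF(n4)={n4}
  DF(n5)=∅
  DF(n6)={n4,n7}
  DF(n7)=∅
  DF(n8)={n4}

φ for t: defs {n0,n3,n5,n6,n7}
  DF⁺ = {n4,n7}

Answer: ["n4", "n7"]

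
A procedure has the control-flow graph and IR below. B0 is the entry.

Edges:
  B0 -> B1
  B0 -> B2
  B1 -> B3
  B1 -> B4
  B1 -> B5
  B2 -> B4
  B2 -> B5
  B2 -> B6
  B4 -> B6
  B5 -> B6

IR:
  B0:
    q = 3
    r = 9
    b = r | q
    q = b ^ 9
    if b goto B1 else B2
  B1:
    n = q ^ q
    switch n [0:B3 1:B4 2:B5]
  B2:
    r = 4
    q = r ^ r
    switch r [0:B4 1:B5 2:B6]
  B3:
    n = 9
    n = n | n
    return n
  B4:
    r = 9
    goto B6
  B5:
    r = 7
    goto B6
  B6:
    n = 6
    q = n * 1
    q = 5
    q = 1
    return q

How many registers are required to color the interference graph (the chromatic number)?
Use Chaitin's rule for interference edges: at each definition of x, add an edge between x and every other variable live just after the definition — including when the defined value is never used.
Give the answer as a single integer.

Answer: 2

Analysis:
Block summaries:
  B0: def={b,q,r} ue=∅
  B1: def={n} ue={q}
  B2: def={q,r} ue=∅
  B3: def={n} ue=∅
  B4: def={r} ue=∅
  B5: def={r} ue=∅
  B6: def={n,q} ue=∅

Live sets:
  B0: in=∅ out={q}
  B1: in={q} out=∅
  B2: in=∅ out=∅
  B3: in=∅ out=∅
  B4: in=∅ out=∅
  B5: in=∅ out=∅
  B6: in=∅ out=∅

Interfere edges:
  b: {q}
  n: ∅
  q: {b,r}
  r: {q}

Registers:
  clique {b,q} ⇒ need ≥ 2
  2-colouring: r0={n,q}  r1={b,r}
  χ = 2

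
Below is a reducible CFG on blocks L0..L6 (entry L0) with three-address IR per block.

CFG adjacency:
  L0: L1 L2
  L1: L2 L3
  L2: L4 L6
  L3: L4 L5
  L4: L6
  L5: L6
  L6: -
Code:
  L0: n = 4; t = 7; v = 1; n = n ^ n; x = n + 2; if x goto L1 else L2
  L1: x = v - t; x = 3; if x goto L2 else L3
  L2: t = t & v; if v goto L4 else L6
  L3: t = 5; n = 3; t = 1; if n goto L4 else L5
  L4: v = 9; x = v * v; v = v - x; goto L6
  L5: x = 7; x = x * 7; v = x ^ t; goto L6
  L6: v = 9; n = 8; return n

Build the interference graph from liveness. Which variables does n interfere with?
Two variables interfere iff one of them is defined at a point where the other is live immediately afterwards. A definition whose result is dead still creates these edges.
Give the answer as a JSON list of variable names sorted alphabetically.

Block summaries:
  L0 def {n,t,v,x} use ∅
  L1 def {x} use {t,v}
  L2 def {t} use {t,v}
  L3 def {n,t} use ∅
  L4 def {v,x} use ∅
  L5 def {v,x} use {t}
  L6 def {n,v} use ∅

Liveness:
  L0: in=∅ out={t,v}
  L1: in={t,v} out={t,v}
  L2: in={t,v} out=∅
  L3: in=∅ out={t}
  L4: in=∅ out=∅
  L5: in={t} out=∅
  L6: in=∅ out=∅

Interference:
  n↔{t,v}
  t↔{n,v,x}
  v↔{n,t,x}
  x↔{t,v}

N(n) = ["t", "v"]

Answer: ["t", "v"]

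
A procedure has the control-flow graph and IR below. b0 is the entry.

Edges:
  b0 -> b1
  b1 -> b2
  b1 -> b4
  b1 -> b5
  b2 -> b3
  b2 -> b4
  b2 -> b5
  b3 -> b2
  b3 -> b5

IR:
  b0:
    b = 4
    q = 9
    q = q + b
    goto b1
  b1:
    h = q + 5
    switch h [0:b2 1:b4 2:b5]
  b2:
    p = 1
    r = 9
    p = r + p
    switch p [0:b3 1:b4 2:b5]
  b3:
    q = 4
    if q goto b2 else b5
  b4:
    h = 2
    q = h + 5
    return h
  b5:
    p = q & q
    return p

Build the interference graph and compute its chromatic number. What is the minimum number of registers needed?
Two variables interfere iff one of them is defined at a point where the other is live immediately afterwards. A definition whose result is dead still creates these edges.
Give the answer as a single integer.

Answer: 3

Derivation:
Block summaries:
  b0 def {b,q} use ∅
  b1 def {h} use {q}
  b2 def {p,r} use ∅
  b3 def {q} use ∅
  b4 def {h,q} use ∅
  b5 def {p} use {q}

Live sets:
  b0 li=∅ lo={q}
  b1 li={q} lo={q}
  b2 li={q} lo={q}
  b3 li=∅ lo={q}
  b4 li=∅ lo=∅
  b5 li={q} lo=∅

Conflict graph:
  b↔{q}
  h↔{q}
  p↔{q,r}
  q↔{b,h,p,r}
  r↔{p,q}

Registers:
  lower bound: {p,q,r} mutually conflict ⇒ χ ≥ 3
  3-colouring: r0={q}  r1={b,h,p}  r2={r}
  χ = 3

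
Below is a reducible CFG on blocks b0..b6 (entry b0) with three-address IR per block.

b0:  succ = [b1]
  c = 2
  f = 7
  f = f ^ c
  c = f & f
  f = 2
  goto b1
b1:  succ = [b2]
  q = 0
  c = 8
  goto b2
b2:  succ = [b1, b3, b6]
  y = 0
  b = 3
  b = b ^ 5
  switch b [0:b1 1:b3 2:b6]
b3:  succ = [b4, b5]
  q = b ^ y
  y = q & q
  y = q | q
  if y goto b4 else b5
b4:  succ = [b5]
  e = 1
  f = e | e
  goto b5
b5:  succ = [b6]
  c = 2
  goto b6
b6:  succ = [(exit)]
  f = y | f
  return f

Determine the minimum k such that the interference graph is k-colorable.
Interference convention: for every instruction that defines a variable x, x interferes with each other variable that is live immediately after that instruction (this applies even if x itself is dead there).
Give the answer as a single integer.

Answer: 3

Analysis:
Block summaries:
  b0: def={c,f} ue=∅
  b1: def={c,q} ue=∅
  b2: def={b,y} ue=∅
  b3: def={q,y} ue={b,y}
  b4: def={e,f} ue=∅
  b5: def={c} ue=∅
  b6: def={f} ue={f,y}

Liveness:
  live b0: ∅→{f}
  live b1: {f}→{f}
  live b2: {f}→{b,f,y}
  live b3: {b,f,y}→{f,y}
  live b4: {y}→{f,y}
  live b5: {f,y}→{f,y}
  live b6: {f,y}→∅

Conflict graph:
  b: {f,y}
  c: {f,y}
  e: {y}
  f: {b,c,q,y}
  q: {f,y}
  y: {b,c,e,f,q}

Registers:
  {b,f,y} pairwise interfere (3-clique) ⇒ χ ≥ 3
  assign b→c2 c→c2 e→c1 f→c1 q→c2 y→c0 — no edge inside a register ⇒ χ ≤ 3
  χ = 3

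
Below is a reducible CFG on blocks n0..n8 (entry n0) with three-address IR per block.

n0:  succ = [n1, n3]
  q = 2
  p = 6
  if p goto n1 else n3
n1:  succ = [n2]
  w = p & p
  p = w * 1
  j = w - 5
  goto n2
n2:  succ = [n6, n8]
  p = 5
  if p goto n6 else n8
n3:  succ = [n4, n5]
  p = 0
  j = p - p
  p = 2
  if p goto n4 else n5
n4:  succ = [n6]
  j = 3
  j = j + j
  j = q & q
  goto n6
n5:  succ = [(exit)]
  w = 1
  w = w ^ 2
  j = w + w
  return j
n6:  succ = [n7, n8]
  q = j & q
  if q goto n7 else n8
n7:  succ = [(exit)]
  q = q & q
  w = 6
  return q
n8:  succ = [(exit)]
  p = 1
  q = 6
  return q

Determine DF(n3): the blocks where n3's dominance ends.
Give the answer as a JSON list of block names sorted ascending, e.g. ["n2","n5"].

Answer: ["n6"]

Working:
idom tree: n1←n0 n2←n1 n3←n0 n4←n3 n5←n3 n6←n0 n7←n6 n8←n0
Dom at joins:
  n6: preds {n2,n4}: {n0,n1,n2} ∩ {n0,n3,n4} = {n0}; idom=n0
  n8: preds {n2,n6}: {n0,n1,n2} ∩ {n0,n6} = {n0}; idom=n0

DF walk-up:
  n6←n2: walk n2→n1 to n0
  n6←n4: walk n4→n3 to n0
  n8←n2: walk n2→n1 to n0
  n8←n6: walk n6 to n0
  DF(n0)=∅
  DF(n1)={n6,n8}
  DF(n2)={n6,n8}
  DF(n3)={n6}
  DF(n4)={n6}
  DF(n5)=∅
  DF(n6)={n8}
  DF(n7)=∅
  DF(n8)=∅

DF(n3) = ["n6"]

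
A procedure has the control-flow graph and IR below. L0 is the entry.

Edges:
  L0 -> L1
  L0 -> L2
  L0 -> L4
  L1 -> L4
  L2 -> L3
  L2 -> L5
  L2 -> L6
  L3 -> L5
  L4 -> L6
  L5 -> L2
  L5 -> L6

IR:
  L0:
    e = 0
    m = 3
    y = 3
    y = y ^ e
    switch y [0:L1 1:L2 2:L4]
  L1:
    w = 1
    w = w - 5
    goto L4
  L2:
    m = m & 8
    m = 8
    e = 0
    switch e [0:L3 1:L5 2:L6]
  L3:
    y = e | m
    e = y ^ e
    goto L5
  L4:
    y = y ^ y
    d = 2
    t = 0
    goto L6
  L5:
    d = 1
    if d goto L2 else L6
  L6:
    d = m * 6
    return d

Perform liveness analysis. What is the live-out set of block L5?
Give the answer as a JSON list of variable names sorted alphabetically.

Answer: ["m"]

Derivation:
def/use:
  L0: {e,m,y} / ∅
  L1: {w} / ∅
  L2: {e,m} / {m}
  L3: {e,y} / {e,m}
  L4: {d,t,y} / {y}
  L5: {d} / ∅
  L6: {d} / {m}

Liveness:
  L0: in=∅ out={m,y}
  L1: in={m,y} out={m,y}
  L2: in={m} out={e,m}
  L3: in={e,m} out={m}
  L4: in={m,y} out={m}
  L5: in={m} out={m}
  L6: in={m} out=∅

live-out(L5) = ["m"]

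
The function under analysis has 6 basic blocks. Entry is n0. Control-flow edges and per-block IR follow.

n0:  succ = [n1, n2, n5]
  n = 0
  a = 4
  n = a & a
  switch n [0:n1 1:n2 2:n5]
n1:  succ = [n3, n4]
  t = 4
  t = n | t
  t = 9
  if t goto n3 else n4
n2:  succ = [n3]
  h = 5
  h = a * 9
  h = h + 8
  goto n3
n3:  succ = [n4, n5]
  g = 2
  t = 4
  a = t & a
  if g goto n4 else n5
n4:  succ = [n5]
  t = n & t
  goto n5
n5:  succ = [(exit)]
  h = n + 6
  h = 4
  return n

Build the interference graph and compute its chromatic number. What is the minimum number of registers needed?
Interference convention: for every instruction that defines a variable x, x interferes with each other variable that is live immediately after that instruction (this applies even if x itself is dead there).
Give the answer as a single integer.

Answer: 4

Derivation:
Block summaries:
  n0 def {a,n} use ∅
  n1 def {t} use {n}
  n2 def {h} use {a}
  n3 def {a,g,t} use {a}
  n4 def {t} use {n,t}
  n5 def {h} use {n}

Liveness:
  live n0: ∅→{a,n}
  live n1: {a,n}→{a,n,t}
  live n2: {a,n}→{a,n}
  live n3: {a,n}→{n,t}
  live n4: {n,t}→{n}
  live n5: {n}→∅

Conflict graph:
  a — {g,h,n,t}
  g — {a,n,t}
  h — {a,n}
  n — {a,g,h,t}
  t — {a,g,n}

Colouring:
  {a,g,n,t} pairwise interfere (4-clique) ⇒ χ ≥ 4
  4-colouring: R0={a}  R1={n}  R2={g,h}  R3={t}
  χ = 4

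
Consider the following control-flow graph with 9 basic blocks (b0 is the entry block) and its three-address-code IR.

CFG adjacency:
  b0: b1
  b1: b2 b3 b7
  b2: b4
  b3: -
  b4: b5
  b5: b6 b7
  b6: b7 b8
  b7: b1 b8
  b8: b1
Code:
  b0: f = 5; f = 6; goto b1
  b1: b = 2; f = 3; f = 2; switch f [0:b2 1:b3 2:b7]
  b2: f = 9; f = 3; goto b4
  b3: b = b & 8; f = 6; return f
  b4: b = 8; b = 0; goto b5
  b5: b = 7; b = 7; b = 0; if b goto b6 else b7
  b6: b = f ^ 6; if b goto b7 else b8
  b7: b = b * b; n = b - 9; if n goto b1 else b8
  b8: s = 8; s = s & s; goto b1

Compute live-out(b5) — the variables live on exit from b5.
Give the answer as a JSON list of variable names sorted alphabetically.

Per-block:
  b0: {f} / ∅
  b1: {b,f} / ∅
  b2: {f} / ∅
  b3: {b,f} / {b}
  b4: {b} / ∅
  b5: {b} / ∅
  b6: {b} / {f}
  b7: {b,n} / {b}
  b8: {s} / ∅

Liveness:
  live b0: ∅→∅
  live b1: ∅→{b}
  live b2: ∅→{f}
  live b3: {b}→∅
  live b4: {f}→{f}
  live b5: {f}→{b,f}
  live b6: {f}→{b}
  live b7: {b}→∅
  live b8: ∅→∅

live-out(b5) = ["b", "f"]

Answer: ["b", "f"]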